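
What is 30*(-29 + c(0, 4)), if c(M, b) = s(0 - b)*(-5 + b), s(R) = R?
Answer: -750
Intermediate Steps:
c(M, b) = -b*(-5 + b) (c(M, b) = (0 - b)*(-5 + b) = (-b)*(-5 + b) = -b*(-5 + b))
30*(-29 + c(0, 4)) = 30*(-29 + 4*(5 - 1*4)) = 30*(-29 + 4*(5 - 4)) = 30*(-29 + 4*1) = 30*(-29 + 4) = 30*(-25) = -750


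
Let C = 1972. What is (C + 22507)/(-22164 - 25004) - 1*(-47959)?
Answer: 2262105633/47168 ≈ 47959.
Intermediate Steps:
(C + 22507)/(-22164 - 25004) - 1*(-47959) = (1972 + 22507)/(-22164 - 25004) - 1*(-47959) = 24479/(-47168) + 47959 = 24479*(-1/47168) + 47959 = -24479/47168 + 47959 = 2262105633/47168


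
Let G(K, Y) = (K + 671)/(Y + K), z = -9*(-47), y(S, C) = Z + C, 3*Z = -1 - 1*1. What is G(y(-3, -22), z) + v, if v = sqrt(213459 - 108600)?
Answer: 1945/1201 + 3*sqrt(11651) ≈ 325.44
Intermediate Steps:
Z = -2/3 (Z = (-1 - 1*1)/3 = (-1 - 1)/3 = (1/3)*(-2) = -2/3 ≈ -0.66667)
y(S, C) = -2/3 + C
z = 423
G(K, Y) = (671 + K)/(K + Y)
v = 3*sqrt(11651) (v = sqrt(104859) = 3*sqrt(11651) ≈ 323.82)
G(y(-3, -22), z) + v = (671 + (-2/3 - 22))/((-2/3 - 22) + 423) + 3*sqrt(11651) = (671 - 68/3)/(-68/3 + 423) + 3*sqrt(11651) = (1945/3)/(1201/3) + 3*sqrt(11651) = (3/1201)*(1945/3) + 3*sqrt(11651) = 1945/1201 + 3*sqrt(11651)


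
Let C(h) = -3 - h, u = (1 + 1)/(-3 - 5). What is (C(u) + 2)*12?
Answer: -9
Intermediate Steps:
u = -1/4 (u = 2/(-8) = 2*(-1/8) = -1/4 ≈ -0.25000)
(C(u) + 2)*12 = ((-3 - 1*(-1/4)) + 2)*12 = ((-3 + 1/4) + 2)*12 = (-11/4 + 2)*12 = -3/4*12 = -9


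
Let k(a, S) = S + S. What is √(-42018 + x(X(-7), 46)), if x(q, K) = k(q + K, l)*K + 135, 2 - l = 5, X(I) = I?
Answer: I*√42159 ≈ 205.33*I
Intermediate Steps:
l = -3 (l = 2 - 1*5 = 2 - 5 = -3)
k(a, S) = 2*S
x(q, K) = 135 - 6*K (x(q, K) = (2*(-3))*K + 135 = -6*K + 135 = 135 - 6*K)
√(-42018 + x(X(-7), 46)) = √(-42018 + (135 - 6*46)) = √(-42018 + (135 - 276)) = √(-42018 - 141) = √(-42159) = I*√42159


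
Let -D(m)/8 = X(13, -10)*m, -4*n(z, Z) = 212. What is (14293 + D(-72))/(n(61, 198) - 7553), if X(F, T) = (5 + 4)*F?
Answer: -81685/7606 ≈ -10.740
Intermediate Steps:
n(z, Z) = -53 (n(z, Z) = -¼*212 = -53)
X(F, T) = 9*F
D(m) = -936*m (D(m) = -8*9*13*m = -936*m)
(14293 + D(-72))/(n(61, 198) - 7553) = (14293 - 936*(-72))/(-53 - 7553) = (14293 + 67392)/(-7606) = 81685*(-1/7606) = -81685/7606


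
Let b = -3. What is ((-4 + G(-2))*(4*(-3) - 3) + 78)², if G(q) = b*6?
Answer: 166464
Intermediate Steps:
G(q) = -18 (G(q) = -3*6 = -18)
((-4 + G(-2))*(4*(-3) - 3) + 78)² = ((-4 - 18)*(4*(-3) - 3) + 78)² = (-22*(-12 - 3) + 78)² = (-22*(-15) + 78)² = (330 + 78)² = 408² = 166464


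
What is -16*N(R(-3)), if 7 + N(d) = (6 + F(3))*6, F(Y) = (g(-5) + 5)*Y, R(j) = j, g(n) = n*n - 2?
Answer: -8528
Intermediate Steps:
g(n) = -2 + n² (g(n) = n² - 2 = -2 + n²)
F(Y) = 28*Y (F(Y) = ((-2 + (-5)²) + 5)*Y = ((-2 + 25) + 5)*Y = (23 + 5)*Y = 28*Y)
N(d) = 533 (N(d) = -7 + (6 + 28*3)*6 = -7 + (6 + 84)*6 = -7 + 90*6 = -7 + 540 = 533)
-16*N(R(-3)) = -16*533 = -8528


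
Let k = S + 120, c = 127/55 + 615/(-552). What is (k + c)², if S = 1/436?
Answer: 17873087490531289/1216785486400 ≈ 14689.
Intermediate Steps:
S = 1/436 ≈ 0.0022936
c = 12093/10120 (c = 127*(1/55) + 615*(-1/552) = 127/55 - 205/184 = 12093/10120 ≈ 1.1950)
k = 52321/436 (k = 1/436 + 120 = 52321/436 ≈ 120.00)
(k + c)² = (52321/436 + 12093/10120)² = (133690267/1103080)² = 17873087490531289/1216785486400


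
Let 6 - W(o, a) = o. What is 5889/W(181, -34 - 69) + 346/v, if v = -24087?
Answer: -20272699/602175 ≈ -33.666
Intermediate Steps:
W(o, a) = 6 - o
5889/W(181, -34 - 69) + 346/v = 5889/(6 - 1*181) + 346/(-24087) = 5889/(6 - 181) + 346*(-1/24087) = 5889/(-175) - 346/24087 = 5889*(-1/175) - 346/24087 = -5889/175 - 346/24087 = -20272699/602175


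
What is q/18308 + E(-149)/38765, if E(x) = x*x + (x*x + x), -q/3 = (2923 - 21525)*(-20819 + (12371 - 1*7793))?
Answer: -17566831638633/354854810 ≈ -49504.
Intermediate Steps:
q = -906345246 (q = -3*(2923 - 21525)*(-20819 + (12371 - 1*7793)) = -(-55806)*(-20819 + (12371 - 7793)) = -(-55806)*(-20819 + 4578) = -(-55806)*(-16241) = -3*302115082 = -906345246)
E(x) = x + 2*x**2 (E(x) = x**2 + (x**2 + x) = x**2 + (x + x**2) = x + 2*x**2)
q/18308 + E(-149)/38765 = -906345246/18308 - 149*(1 + 2*(-149))/38765 = -906345246*1/18308 - 149*(1 - 298)*(1/38765) = -453172623/9154 - 149*(-297)*(1/38765) = -453172623/9154 + 44253*(1/38765) = -453172623/9154 + 44253/38765 = -17566831638633/354854810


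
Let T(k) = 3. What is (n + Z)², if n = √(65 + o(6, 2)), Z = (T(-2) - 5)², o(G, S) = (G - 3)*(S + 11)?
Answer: 120 + 16*√26 ≈ 201.58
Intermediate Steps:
o(G, S) = (-3 + G)*(11 + S)
Z = 4 (Z = (3 - 5)² = (-2)² = 4)
n = 2*√26 (n = √(65 + (-33 - 3*2 + 11*6 + 6*2)) = √(65 + (-33 - 6 + 66 + 12)) = √(65 + 39) = √104 = 2*√26 ≈ 10.198)
(n + Z)² = (2*√26 + 4)² = (4 + 2*√26)²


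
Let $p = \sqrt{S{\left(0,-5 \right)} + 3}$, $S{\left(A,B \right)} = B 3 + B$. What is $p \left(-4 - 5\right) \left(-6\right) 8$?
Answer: $432 i \sqrt{17} \approx 1781.2 i$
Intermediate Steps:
$S{\left(A,B \right)} = 4 B$ ($S{\left(A,B \right)} = 3 B + B = 4 B$)
$p = i \sqrt{17}$ ($p = \sqrt{4 \left(-5\right) + 3} = \sqrt{-20 + 3} = \sqrt{-17} = i \sqrt{17} \approx 4.1231 i$)
$p \left(-4 - 5\right) \left(-6\right) 8 = i \sqrt{17} \left(-4 - 5\right) \left(-6\right) 8 = i \sqrt{17} \left(-9\right) \left(-6\right) 8 = - 9 i \sqrt{17} \left(-6\right) 8 = 54 i \sqrt{17} \cdot 8 = 432 i \sqrt{17}$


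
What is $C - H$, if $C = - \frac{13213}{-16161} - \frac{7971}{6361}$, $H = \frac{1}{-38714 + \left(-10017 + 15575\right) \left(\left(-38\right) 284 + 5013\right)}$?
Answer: $- \frac{1439777529893327}{3305886999965916} \approx -0.43552$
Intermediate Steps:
$H = - \frac{1}{32158396}$ ($H = \frac{1}{-38714 + 5558 \left(-10792 + 5013\right)} = \frac{1}{-38714 + 5558 \left(-5779\right)} = \frac{1}{-38714 - 32119682} = \frac{1}{-32158396} = - \frac{1}{32158396} \approx -3.1096 \cdot 10^{-8}$)
$C = - \frac{44771438}{102800121}$ ($C = \left(-13213\right) \left(- \frac{1}{16161}\right) - \frac{7971}{6361} = \frac{13213}{16161} - \frac{7971}{6361} = - \frac{44771438}{102800121} \approx -0.43552$)
$C - H = - \frac{44771438}{102800121} - - \frac{1}{32158396} = - \frac{44771438}{102800121} + \frac{1}{32158396} = - \frac{1439777529893327}{3305886999965916}$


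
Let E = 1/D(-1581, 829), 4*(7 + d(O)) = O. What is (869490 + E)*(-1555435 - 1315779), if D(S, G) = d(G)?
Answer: -1999689992033716/801 ≈ -2.4965e+12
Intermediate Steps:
d(O) = -7 + O/4
D(S, G) = -7 + G/4
E = 4/801 (E = 1/(-7 + (1/4)*829) = 1/(-7 + 829/4) = 1/(801/4) = 4/801 ≈ 0.0049938)
(869490 + E)*(-1555435 - 1315779) = (869490 + 4/801)*(-1555435 - 1315779) = (696461494/801)*(-2871214) = -1999689992033716/801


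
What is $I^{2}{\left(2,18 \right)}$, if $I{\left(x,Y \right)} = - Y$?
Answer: $324$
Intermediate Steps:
$I^{2}{\left(2,18 \right)} = \left(\left(-1\right) 18\right)^{2} = \left(-18\right)^{2} = 324$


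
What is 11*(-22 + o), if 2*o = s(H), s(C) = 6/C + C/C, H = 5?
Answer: -2299/10 ≈ -229.90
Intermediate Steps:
s(C) = 1 + 6/C (s(C) = 6/C + 1 = 1 + 6/C)
o = 11/10 (o = ((6 + 5)/5)/2 = ((⅕)*11)/2 = (½)*(11/5) = 11/10 ≈ 1.1000)
11*(-22 + o) = 11*(-22 + 11/10) = 11*(-209/10) = -2299/10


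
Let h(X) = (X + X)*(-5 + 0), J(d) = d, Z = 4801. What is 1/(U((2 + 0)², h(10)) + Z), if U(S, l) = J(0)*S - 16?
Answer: 1/4785 ≈ 0.00020899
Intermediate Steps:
h(X) = -10*X (h(X) = (2*X)*(-5) = -10*X)
U(S, l) = -16 (U(S, l) = 0*S - 16 = 0 - 16 = -16)
1/(U((2 + 0)², h(10)) + Z) = 1/(-16 + 4801) = 1/4785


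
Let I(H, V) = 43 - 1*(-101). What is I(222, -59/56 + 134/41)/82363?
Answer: 144/82363 ≈ 0.0017484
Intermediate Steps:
I(H, V) = 144 (I(H, V) = 43 + 101 = 144)
I(222, -59/56 + 134/41)/82363 = 144/82363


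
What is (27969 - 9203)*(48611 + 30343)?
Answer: 1481650764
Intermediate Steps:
(27969 - 9203)*(48611 + 30343) = 18766*78954 = 1481650764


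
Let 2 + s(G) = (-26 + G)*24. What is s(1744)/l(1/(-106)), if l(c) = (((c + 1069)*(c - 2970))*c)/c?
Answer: -463260280/35673311973 ≈ -0.012986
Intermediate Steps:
s(G) = -626 + 24*G (s(G) = -2 + (-26 + G)*24 = -2 + (-624 + 24*G) = -626 + 24*G)
l(c) = (-2970 + c)*(1069 + c) (l(c) = (((1069 + c)*(-2970 + c))*c)/c = (((-2970 + c)*(1069 + c))*c)/c = (c*(-2970 + c)*(1069 + c))/c = (-2970 + c)*(1069 + c))
s(1744)/l(1/(-106)) = (-626 + 24*1744)/(-3174930 + (1/(-106))² - 1901/(-106)) = (-626 + 41856)/(-3174930 + (-1/106)² - 1901*(-1/106)) = 41230/(-3174930 + 1/11236 + 1901/106) = 41230/(-35673311973/11236) = 41230*(-11236/35673311973) = -463260280/35673311973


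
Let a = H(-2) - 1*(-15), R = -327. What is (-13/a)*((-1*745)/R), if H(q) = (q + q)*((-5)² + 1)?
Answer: 9685/29103 ≈ 0.33278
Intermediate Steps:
H(q) = 52*q (H(q) = (2*q)*(25 + 1) = (2*q)*26 = 52*q)
a = -89 (a = 52*(-2) - 1*(-15) = -104 + 15 = -89)
(-13/a)*((-1*745)/R) = (-13/(-89))*(-1*745/(-327)) = (-13*(-1/89))*(-745*(-1/327)) = (13/89)*(745/327) = 9685/29103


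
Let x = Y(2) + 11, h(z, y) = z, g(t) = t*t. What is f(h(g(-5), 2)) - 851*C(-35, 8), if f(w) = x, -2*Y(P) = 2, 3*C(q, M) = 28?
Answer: -23798/3 ≈ -7932.7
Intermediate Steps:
C(q, M) = 28/3 (C(q, M) = (⅓)*28 = 28/3)
Y(P) = -1 (Y(P) = -½*2 = -1)
g(t) = t²
x = 10 (x = -1 + 11 = 10)
f(w) = 10
f(h(g(-5), 2)) - 851*C(-35, 8) = 10 - 851*28/3 = 10 - 23828/3 = -23798/3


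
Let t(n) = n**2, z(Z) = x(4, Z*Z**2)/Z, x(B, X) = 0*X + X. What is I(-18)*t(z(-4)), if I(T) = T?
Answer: -4608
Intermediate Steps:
x(B, X) = X (x(B, X) = 0 + X = X)
z(Z) = Z**2 (z(Z) = (Z*Z**2)/Z = Z**3/Z = Z**2)
I(-18)*t(z(-4)) = -18*((-4)**2)**2 = -18*16**2 = -18*256 = -4608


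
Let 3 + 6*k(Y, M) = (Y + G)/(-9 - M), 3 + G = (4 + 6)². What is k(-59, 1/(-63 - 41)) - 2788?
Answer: -15647437/5610 ≈ -2789.2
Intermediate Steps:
G = 97 (G = -3 + (4 + 6)² = -3 + 10² = -3 + 100 = 97)
k(Y, M) = -½ + (97 + Y)/(6*(-9 - M)) (k(Y, M) = -½ + ((Y + 97)/(-9 - M))/6 = -½ + ((97 + Y)/(-9 - M))/6 = -½ + (97 + Y)/(6*(-9 - M)))
k(-59, 1/(-63 - 41)) - 2788 = (-124 - 1*(-59) - 3/(-63 - 41))/(6*(9 + 1/(-63 - 41))) - 2788 = (-124 + 59 - 3/(-104))/(6*(9 + 1/(-104))) - 2788 = (-124 + 59 - 3*(-1/104))/(6*(9 - 1/104)) - 2788 = (-124 + 59 + 3/104)/(6*(935/104)) - 2788 = (⅙)*(104/935)*(-6757/104) - 2788 = -6757/5610 - 2788 = -15647437/5610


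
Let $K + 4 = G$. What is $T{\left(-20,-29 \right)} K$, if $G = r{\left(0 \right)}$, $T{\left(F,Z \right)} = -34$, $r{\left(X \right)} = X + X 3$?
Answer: $136$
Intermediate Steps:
$r{\left(X \right)} = 4 X$ ($r{\left(X \right)} = X + 3 X = 4 X$)
$G = 0$ ($G = 4 \cdot 0 = 0$)
$K = -4$ ($K = -4 + 0 = -4$)
$T{\left(-20,-29 \right)} K = \left(-34\right) \left(-4\right) = 136$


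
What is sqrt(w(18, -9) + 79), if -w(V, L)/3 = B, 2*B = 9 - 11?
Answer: sqrt(82) ≈ 9.0554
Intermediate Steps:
B = -1 (B = (9 - 11)/2 = (1/2)*(-2) = -1)
w(V, L) = 3 (w(V, L) = -3*(-1) = 3)
sqrt(w(18, -9) + 79) = sqrt(3 + 79) = sqrt(82)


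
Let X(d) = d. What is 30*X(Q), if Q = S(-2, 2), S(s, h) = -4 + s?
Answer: -180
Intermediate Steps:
Q = -6 (Q = -4 - 2 = -6)
30*X(Q) = 30*(-6) = -180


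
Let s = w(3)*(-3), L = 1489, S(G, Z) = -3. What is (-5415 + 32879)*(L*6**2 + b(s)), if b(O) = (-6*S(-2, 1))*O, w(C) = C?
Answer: 1467731088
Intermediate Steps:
s = -9 (s = 3*(-3) = -9)
b(O) = 18*O (b(O) = (-6*(-3))*O = 18*O)
(-5415 + 32879)*(L*6**2 + b(s)) = (-5415 + 32879)*(1489*6**2 + 18*(-9)) = 27464*(1489*36 - 162) = 27464*(53604 - 162) = 27464*53442 = 1467731088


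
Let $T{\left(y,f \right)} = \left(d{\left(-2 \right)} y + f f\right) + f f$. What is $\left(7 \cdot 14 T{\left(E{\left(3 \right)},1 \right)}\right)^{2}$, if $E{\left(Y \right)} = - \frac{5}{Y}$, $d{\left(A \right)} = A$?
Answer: $\frac{2458624}{9} \approx 2.7318 \cdot 10^{5}$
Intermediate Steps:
$T{\left(y,f \right)} = - 2 y + 2 f^{2}$ ($T{\left(y,f \right)} = \left(- 2 y + f f\right) + f f = \left(- 2 y + f^{2}\right) + f^{2} = \left(f^{2} - 2 y\right) + f^{2} = - 2 y + 2 f^{2}$)
$\left(7 \cdot 14 T{\left(E{\left(3 \right)},1 \right)}\right)^{2} = \left(7 \cdot 14 \left(- 2 \left(- \frac{5}{3}\right) + 2 \cdot 1^{2}\right)\right)^{2} = \left(98 \left(- 2 \left(\left(-5\right) \frac{1}{3}\right) + 2 \cdot 1\right)\right)^{2} = \left(98 \left(\left(-2\right) \left(- \frac{5}{3}\right) + 2\right)\right)^{2} = \left(98 \left(\frac{10}{3} + 2\right)\right)^{2} = \left(98 \cdot \frac{16}{3}\right)^{2} = \left(\frac{1568}{3}\right)^{2} = \frac{2458624}{9}$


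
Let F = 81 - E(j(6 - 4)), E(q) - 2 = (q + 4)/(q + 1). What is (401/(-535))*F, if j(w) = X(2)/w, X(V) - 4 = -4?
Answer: -6015/107 ≈ -56.215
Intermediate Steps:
X(V) = 0 (X(V) = 4 - 4 = 0)
j(w) = 0 (j(w) = 0/w = 0)
E(q) = 2 + (4 + q)/(1 + q) (E(q) = 2 + (q + 4)/(q + 1) = 2 + (4 + q)/(1 + q))
F = 75 (F = 81 - 3*(2 + 0)/(1 + 0) = 81 - 3*2/1 = 81 - 3*2 = 81 - 1*6 = 81 - 6 = 75)
(401/(-535))*F = (401/(-535))*75 = (401*(-1/535))*75 = -401/535*75 = -6015/107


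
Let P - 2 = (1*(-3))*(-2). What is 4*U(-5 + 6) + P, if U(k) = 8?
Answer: 40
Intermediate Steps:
P = 8 (P = 2 + (1*(-3))*(-2) = 2 - 3*(-2) = 2 + 6 = 8)
4*U(-5 + 6) + P = 4*8 + 8 = 32 + 8 = 40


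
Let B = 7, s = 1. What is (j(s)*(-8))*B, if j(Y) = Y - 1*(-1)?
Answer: -112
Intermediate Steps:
j(Y) = 1 + Y (j(Y) = Y + 1 = 1 + Y)
(j(s)*(-8))*B = ((1 + 1)*(-8))*7 = (2*(-8))*7 = -16*7 = -112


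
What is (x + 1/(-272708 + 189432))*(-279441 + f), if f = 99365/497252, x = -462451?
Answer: 764458465285222125837/5915593936 ≈ 1.2923e+11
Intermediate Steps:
f = 14195/71036 (f = 99365*(1/497252) = 14195/71036 ≈ 0.19983)
(x + 1/(-272708 + 189432))*(-279441 + f) = (-462451 + 1/(-272708 + 189432))*(-279441 + 14195/71036) = (-462451 + 1/(-83276))*(-19850356681/71036) = (-462451 - 1/83276)*(-19850356681/71036) = -38511069477/83276*(-19850356681/71036) = 764458465285222125837/5915593936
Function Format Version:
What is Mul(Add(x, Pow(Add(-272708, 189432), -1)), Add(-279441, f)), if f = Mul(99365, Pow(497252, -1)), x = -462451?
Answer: Rational(764458465285222125837, 5915593936) ≈ 1.2923e+11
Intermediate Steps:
f = Rational(14195, 71036) (f = Mul(99365, Rational(1, 497252)) = Rational(14195, 71036) ≈ 0.19983)
Mul(Add(x, Pow(Add(-272708, 189432), -1)), Add(-279441, f)) = Mul(Add(-462451, Pow(Add(-272708, 189432), -1)), Add(-279441, Rational(14195, 71036))) = Mul(Add(-462451, Pow(-83276, -1)), Rational(-19850356681, 71036)) = Mul(Add(-462451, Rational(-1, 83276)), Rational(-19850356681, 71036)) = Mul(Rational(-38511069477, 83276), Rational(-19850356681, 71036)) = Rational(764458465285222125837, 5915593936)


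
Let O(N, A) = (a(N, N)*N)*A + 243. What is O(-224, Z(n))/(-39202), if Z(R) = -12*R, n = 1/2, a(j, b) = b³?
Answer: 15105785613/39202 ≈ 3.8533e+5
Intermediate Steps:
n = ½ ≈ 0.50000
O(N, A) = 243 + A*N⁴ (O(N, A) = (N³*N)*A + 243 = N⁴*A + 243 = A*N⁴ + 243 = 243 + A*N⁴)
O(-224, Z(n))/(-39202) = (243 - 12*½*(-224)⁴)/(-39202) = (243 - 6*2517630976)*(-1/39202) = (243 - 15105785856)*(-1/39202) = -15105785613*(-1/39202) = 15105785613/39202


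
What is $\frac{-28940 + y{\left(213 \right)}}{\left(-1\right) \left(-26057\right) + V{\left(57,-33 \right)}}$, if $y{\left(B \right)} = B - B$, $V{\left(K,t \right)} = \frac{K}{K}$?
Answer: $- \frac{14470}{13029} \approx -1.1106$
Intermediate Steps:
$V{\left(K,t \right)} = 1$
$y{\left(B \right)} = 0$
$\frac{-28940 + y{\left(213 \right)}}{\left(-1\right) \left(-26057\right) + V{\left(57,-33 \right)}} = \frac{-28940 + 0}{\left(-1\right) \left(-26057\right) + 1} = - \frac{28940}{26057 + 1} = - \frac{28940}{26058} = \left(-28940\right) \frac{1}{26058} = - \frac{14470}{13029}$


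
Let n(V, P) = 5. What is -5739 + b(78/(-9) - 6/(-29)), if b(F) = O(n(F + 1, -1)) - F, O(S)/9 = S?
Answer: -494642/87 ≈ -5685.5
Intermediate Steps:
O(S) = 9*S
b(F) = 45 - F (b(F) = 9*5 - F = 45 - F)
-5739 + b(78/(-9) - 6/(-29)) = -5739 + (45 - (78/(-9) - 6/(-29))) = -5739 + (45 - (78*(-⅑) - 6*(-1/29))) = -5739 + (45 - (-26/3 + 6/29)) = -5739 + (45 - 1*(-736/87)) = -5739 + (45 + 736/87) = -5739 + 4651/87 = -494642/87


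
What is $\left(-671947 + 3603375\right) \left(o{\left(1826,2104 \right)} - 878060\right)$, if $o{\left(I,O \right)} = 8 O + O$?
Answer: $-2518460149072$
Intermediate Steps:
$o{\left(I,O \right)} = 9 O$
$\left(-671947 + 3603375\right) \left(o{\left(1826,2104 \right)} - 878060\right) = \left(-671947 + 3603375\right) \left(9 \cdot 2104 - 878060\right) = 2931428 \left(18936 - 878060\right) = 2931428 \left(-859124\right) = -2518460149072$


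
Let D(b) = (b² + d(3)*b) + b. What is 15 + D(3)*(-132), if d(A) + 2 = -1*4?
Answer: 807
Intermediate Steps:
d(A) = -6 (d(A) = -2 - 1*4 = -2 - 4 = -6)
D(b) = b² - 5*b (D(b) = (b² - 6*b) + b = b² - 5*b)
15 + D(3)*(-132) = 15 + (3*(-5 + 3))*(-132) = 15 + (3*(-2))*(-132) = 15 - 6*(-132) = 15 + 792 = 807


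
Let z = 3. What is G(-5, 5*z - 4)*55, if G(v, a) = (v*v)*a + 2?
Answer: 15235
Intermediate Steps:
G(v, a) = 2 + a*v**2 (G(v, a) = v**2*a + 2 = a*v**2 + 2 = 2 + a*v**2)
G(-5, 5*z - 4)*55 = (2 + (5*3 - 4)*(-5)**2)*55 = (2 + (15 - 4)*25)*55 = (2 + 11*25)*55 = (2 + 275)*55 = 277*55 = 15235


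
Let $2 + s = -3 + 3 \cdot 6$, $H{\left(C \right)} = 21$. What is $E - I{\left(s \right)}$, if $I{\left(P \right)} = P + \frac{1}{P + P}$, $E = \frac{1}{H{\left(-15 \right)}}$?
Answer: $- \frac{7093}{546} \approx -12.991$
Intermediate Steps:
$E = \frac{1}{21} \approx 0.047619$
$s = 13$ ($s = -2 + \left(-3 + 3 \cdot 6\right) = -2 + \left(-3 + 18\right) = -2 + 15 = 13$)
$I{\left(P \right)} = P + \frac{1}{2 P}$
$E - I{\left(s \right)} = \frac{1}{21} - \left(13 + \frac{1}{2 \cdot 13}\right) = \frac{1}{21} - \left(13 + \frac{1}{2} \cdot \frac{1}{13}\right) = \frac{1}{21} - \left(13 + \frac{1}{26}\right) = \frac{1}{21} - \frac{339}{26} = - \frac{7093}{546}$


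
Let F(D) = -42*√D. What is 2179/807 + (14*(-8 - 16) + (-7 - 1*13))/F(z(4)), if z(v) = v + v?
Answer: 2179/807 + 89*√2/42 ≈ 5.6969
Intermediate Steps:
z(v) = 2*v
2179/807 + (14*(-8 - 16) + (-7 - 1*13))/F(z(4)) = 2179/807 + (14*(-8 - 16) + (-7 - 1*13))/((-42*2*√2)) = 2179*(1/807) + (14*(-24) + (-7 - 13))/((-84*√2)) = 2179/807 + (-336 - 20)/((-84*√2)) = 2179/807 - 356*(-√2/168) = 2179/807 - (-89)*√2/42 = 2179/807 + 89*√2/42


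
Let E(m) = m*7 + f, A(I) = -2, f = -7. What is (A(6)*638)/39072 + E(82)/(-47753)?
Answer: -1888333/42404664 ≈ -0.044531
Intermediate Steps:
E(m) = -7 + 7*m (E(m) = m*7 - 7 = 7*m - 7 = -7 + 7*m)
(A(6)*638)/39072 + E(82)/(-47753) = -2*638/39072 + (-7 + 7*82)/(-47753) = -1276*1/39072 + (-7 + 574)*(-1/47753) = -29/888 + 567*(-1/47753) = -29/888 - 567/47753 = -1888333/42404664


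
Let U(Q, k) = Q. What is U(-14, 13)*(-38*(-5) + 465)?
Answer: -9170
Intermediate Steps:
U(-14, 13)*(-38*(-5) + 465) = -14*(-38*(-5) + 465) = -14*(190 + 465) = -14*655 = -9170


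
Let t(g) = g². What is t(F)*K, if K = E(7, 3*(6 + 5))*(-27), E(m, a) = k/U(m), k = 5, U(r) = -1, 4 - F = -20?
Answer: 77760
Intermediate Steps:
F = 24 (F = 4 - 1*(-20) = 4 + 20 = 24)
E(m, a) = -5 (E(m, a) = 5/(-1) = 5*(-1) = -5)
K = 135 (K = -5*(-27) = 135)
t(F)*K = 24²*135 = 576*135 = 77760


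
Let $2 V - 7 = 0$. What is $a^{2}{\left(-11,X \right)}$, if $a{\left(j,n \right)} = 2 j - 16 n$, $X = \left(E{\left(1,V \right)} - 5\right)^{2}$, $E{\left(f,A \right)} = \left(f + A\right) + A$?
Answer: $27556$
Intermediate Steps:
$V = \frac{7}{2}$ ($V = \frac{7}{2} + \frac{1}{2} \cdot 0 = \frac{7}{2} + 0 = \frac{7}{2} \approx 3.5$)
$E{\left(f,A \right)} = f + 2 A$ ($E{\left(f,A \right)} = \left(A + f\right) + A = f + 2 A$)
$X = 9$ ($X = \left(\left(1 + 2 \cdot \frac{7}{2}\right) - 5\right)^{2} = \left(\left(1 + 7\right) - 5\right)^{2} = \left(8 - 5\right)^{2} = 3^{2} = 9$)
$a{\left(j,n \right)} = - 16 n + 2 j$
$a^{2}{\left(-11,X \right)} = \left(\left(-16\right) 9 + 2 \left(-11\right)\right)^{2} = \left(-144 - 22\right)^{2} = \left(-166\right)^{2} = 27556$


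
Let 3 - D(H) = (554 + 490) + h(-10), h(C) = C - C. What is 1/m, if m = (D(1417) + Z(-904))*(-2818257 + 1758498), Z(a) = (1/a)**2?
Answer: 817216/901560142332945 ≈ 9.0645e-10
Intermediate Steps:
Z(a) = a**(-2)
h(C) = 0
D(H) = -1041 (D(H) = 3 - ((554 + 490) + 0) = 3 - (1044 + 0) = 3 - 1*1044 = 3 - 1044 = -1041)
m = 901560142332945/817216 (m = (-1041 + (-904)**(-2))*(-2818257 + 1758498) = (-1041 + 1/817216)*(-1059759) = -850721855/817216*(-1059759) = 901560142332945/817216 ≈ 1.1032e+9)
1/m = 1/(901560142332945/817216) = 817216/901560142332945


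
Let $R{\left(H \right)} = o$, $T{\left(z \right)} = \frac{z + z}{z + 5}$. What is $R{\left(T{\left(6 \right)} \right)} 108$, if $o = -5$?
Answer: $-540$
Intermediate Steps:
$T{\left(z \right)} = \frac{2 z}{5 + z}$
$R{\left(H \right)} = -5$
$R{\left(T{\left(6 \right)} \right)} 108 = \left(-5\right) 108 = -540$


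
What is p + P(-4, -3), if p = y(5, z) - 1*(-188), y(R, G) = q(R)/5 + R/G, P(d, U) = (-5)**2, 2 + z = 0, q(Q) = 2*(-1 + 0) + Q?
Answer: 2111/10 ≈ 211.10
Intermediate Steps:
q(Q) = -2 + Q (q(Q) = 2*(-1) + Q = -2 + Q)
z = -2 (z = -2 + 0 = -2)
P(d, U) = 25
y(R, G) = -2/5 + R/5 + R/G (y(R, G) = (-2 + R)/5 + R/G = (-2 + R)*(1/5) + R/G = (-2/5 + R/5) + R/G = -2/5 + R/5 + R/G)
p = 1861/10 (p = (5 + (1/5)*(-2)*(-2 + 5))/(-2) - 1*(-188) = -(5 + (1/5)*(-2)*3)/2 + 188 = -(5 - 6/5)/2 + 188 = -1/2*19/5 + 188 = -19/10 + 188 = 1861/10 ≈ 186.10)
p + P(-4, -3) = 1861/10 + 25 = 2111/10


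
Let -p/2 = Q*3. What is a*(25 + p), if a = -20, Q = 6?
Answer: 220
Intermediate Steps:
p = -36 (p = -12*3 = -2*18 = -36)
a*(25 + p) = -20*(25 - 36) = -20*(-11) = 220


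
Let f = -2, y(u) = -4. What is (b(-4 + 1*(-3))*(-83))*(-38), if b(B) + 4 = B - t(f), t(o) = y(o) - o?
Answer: -28386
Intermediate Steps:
t(o) = -4 - o
b(B) = -2 + B (b(B) = -4 + (B - (-4 - 1*(-2))) = -4 + (B - (-4 + 2)) = -4 + (B - 1*(-2)) = -4 + (B + 2) = -4 + (2 + B) = -2 + B)
(b(-4 + 1*(-3))*(-83))*(-38) = ((-2 + (-4 + 1*(-3)))*(-83))*(-38) = ((-2 + (-4 - 3))*(-83))*(-38) = ((-2 - 7)*(-83))*(-38) = -9*(-83)*(-38) = 747*(-38) = -28386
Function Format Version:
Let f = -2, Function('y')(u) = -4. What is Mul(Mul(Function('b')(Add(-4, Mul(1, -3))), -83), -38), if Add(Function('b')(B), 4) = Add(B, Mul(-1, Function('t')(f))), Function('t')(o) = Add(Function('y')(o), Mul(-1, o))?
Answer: -28386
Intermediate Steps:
Function('t')(o) = Add(-4, Mul(-1, o))
Function('b')(B) = Add(-2, B) (Function('b')(B) = Add(-4, Add(B, Mul(-1, Add(-4, Mul(-1, -2))))) = Add(-4, Add(B, Mul(-1, Add(-4, 2)))) = Add(-4, Add(B, Mul(-1, -2))) = Add(-4, Add(B, 2)) = Add(-4, Add(2, B)) = Add(-2, B))
Mul(Mul(Function('b')(Add(-4, Mul(1, -3))), -83), -38) = Mul(Mul(Add(-2, Add(-4, Mul(1, -3))), -83), -38) = Mul(Mul(Add(-2, Add(-4, -3)), -83), -38) = Mul(Mul(Add(-2, -7), -83), -38) = Mul(Mul(-9, -83), -38) = Mul(747, -38) = -28386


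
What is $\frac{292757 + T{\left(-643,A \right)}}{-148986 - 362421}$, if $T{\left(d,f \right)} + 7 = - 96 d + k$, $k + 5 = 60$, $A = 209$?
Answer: $- \frac{354533}{511407} \approx -0.69325$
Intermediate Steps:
$k = 55$ ($k = -5 + 60 = 55$)
$T{\left(d,f \right)} = 48 - 96 d$ ($T{\left(d,f \right)} = -7 - \left(-55 + 96 d\right) = 48 - 96 d$)
$\frac{292757 + T{\left(-643,A \right)}}{-148986 - 362421} = \frac{292757 + \left(48 - -61728\right)}{-148986 - 362421} = \frac{292757 + \left(48 + 61728\right)}{-511407} = \left(292757 + 61776\right) \left(- \frac{1}{511407}\right) = 354533 \left(- \frac{1}{511407}\right) = - \frac{354533}{511407}$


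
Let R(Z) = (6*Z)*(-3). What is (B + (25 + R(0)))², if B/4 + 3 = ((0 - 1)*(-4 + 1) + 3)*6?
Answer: 24649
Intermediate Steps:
R(Z) = -18*Z
B = 132 (B = -12 + 4*(((0 - 1)*(-4 + 1) + 3)*6) = -12 + 4*((-1*(-3) + 3)*6) = -12 + 4*((3 + 3)*6) = -12 + 4*(6*6) = -12 + 4*36 = -12 + 144 = 132)
(B + (25 + R(0)))² = (132 + (25 - 18*0))² = (132 + (25 + 0))² = (132 + 25)² = 157² = 24649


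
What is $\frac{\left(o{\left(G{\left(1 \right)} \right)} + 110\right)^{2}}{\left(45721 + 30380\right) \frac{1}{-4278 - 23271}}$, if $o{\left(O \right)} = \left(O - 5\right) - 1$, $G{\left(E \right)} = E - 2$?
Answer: $- \frac{97422447}{25367} \approx -3840.5$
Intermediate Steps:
$G{\left(E \right)} = -2 + E$
$o{\left(O \right)} = -6 + O$ ($o{\left(O \right)} = \left(-5 + O\right) - 1 = -6 + O$)
$\frac{\left(o{\left(G{\left(1 \right)} \right)} + 110\right)^{2}}{\left(45721 + 30380\right) \frac{1}{-4278 - 23271}} = \frac{\left(\left(-6 + \left(-2 + 1\right)\right) + 110\right)^{2}}{\left(45721 + 30380\right) \frac{1}{-4278 - 23271}} = \frac{\left(\left(-6 - 1\right) + 110\right)^{2}}{76101 \frac{1}{-27549}} = \frac{\left(-7 + 110\right)^{2}}{76101 \left(- \frac{1}{27549}\right)} = \frac{103^{2}}{- \frac{25367}{9183}} = 10609 \left(- \frac{9183}{25367}\right) = - \frac{97422447}{25367}$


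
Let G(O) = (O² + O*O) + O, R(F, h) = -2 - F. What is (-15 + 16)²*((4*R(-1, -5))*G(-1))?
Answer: -4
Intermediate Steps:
G(O) = O + 2*O² (G(O) = (O² + O²) + O = 2*O² + O = O + 2*O²)
(-15 + 16)²*((4*R(-1, -5))*G(-1)) = (-15 + 16)²*((4*(-2 - 1*(-1)))*(-(1 + 2*(-1)))) = 1²*((4*(-2 + 1))*(-(1 - 2))) = 1*((4*(-1))*(-1*(-1))) = 1*(-4*1) = 1*(-4) = -4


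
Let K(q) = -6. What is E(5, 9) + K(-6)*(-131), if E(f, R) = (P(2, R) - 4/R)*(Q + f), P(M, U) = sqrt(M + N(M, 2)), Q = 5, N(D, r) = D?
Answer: 7214/9 ≈ 801.56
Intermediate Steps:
P(M, U) = sqrt(2)*sqrt(M) (P(M, U) = sqrt(M + M) = sqrt(2*M) = sqrt(2)*sqrt(M))
E(f, R) = (2 - 4/R)*(5 + f) (E(f, R) = (sqrt(2)*sqrt(2) - 4/R)*(5 + f) = (2 - 4/R)*(5 + f))
E(5, 9) + K(-6)*(-131) = 2*(-10 - 2*5 + 9*(5 + 5))/9 - 6*(-131) = 2*(1/9)*(-10 - 10 + 9*10) + 786 = 2*(1/9)*(-10 - 10 + 90) + 786 = 2*(1/9)*70 + 786 = 140/9 + 786 = 7214/9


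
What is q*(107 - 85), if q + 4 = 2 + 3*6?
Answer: 352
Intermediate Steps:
q = 16 (q = -4 + (2 + 3*6) = -4 + (2 + 18) = -4 + 20 = 16)
q*(107 - 85) = 16*(107 - 85) = 16*22 = 352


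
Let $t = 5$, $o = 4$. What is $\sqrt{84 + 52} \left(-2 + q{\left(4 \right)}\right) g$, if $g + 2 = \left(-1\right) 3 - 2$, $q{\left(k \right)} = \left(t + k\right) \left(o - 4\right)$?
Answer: $28 \sqrt{34} \approx 163.27$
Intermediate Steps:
$q{\left(k \right)} = 0$ ($q{\left(k \right)} = \left(5 + k\right) \left(4 - 4\right) = \left(5 + k\right) 0 = 0$)
$g = -7$ ($g = -2 - 5 = -7$)
$\sqrt{84 + 52} \left(-2 + q{\left(4 \right)}\right) g = \sqrt{84 + 52} \left(-2 + 0\right) \left(-7\right) = \sqrt{136} \left(\left(-2\right) \left(-7\right)\right) = 2 \sqrt{34} \cdot 14 = 28 \sqrt{34}$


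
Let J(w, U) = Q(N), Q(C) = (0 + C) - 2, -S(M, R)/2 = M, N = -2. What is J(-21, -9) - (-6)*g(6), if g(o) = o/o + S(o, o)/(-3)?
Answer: 26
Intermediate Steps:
S(M, R) = -2*M
g(o) = 1 + 2*o/3 (g(o) = o/o - 2*o/(-3) = 1 - 2*o*(-1/3) = 1 + 2*o/3)
Q(C) = -2 + C (Q(C) = C - 2 = -2 + C)
J(w, U) = -4 (J(w, U) = -2 - 2 = -4)
J(-21, -9) - (-6)*g(6) = -4 - (-6)*(1 + (2/3)*6) = -4 - (-6)*(1 + 4) = -4 - (-6)*5 = -4 - 1*(-30) = -4 + 30 = 26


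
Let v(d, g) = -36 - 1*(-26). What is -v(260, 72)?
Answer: 10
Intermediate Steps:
v(d, g) = -10 (v(d, g) = -36 + 26 = -10)
-v(260, 72) = -1*(-10) = 10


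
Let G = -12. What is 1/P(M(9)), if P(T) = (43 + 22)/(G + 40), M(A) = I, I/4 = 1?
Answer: 28/65 ≈ 0.43077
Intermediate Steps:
I = 4 (I = 4*1 = 4)
M(A) = 4
P(T) = 65/28 (P(T) = (43 + 22)/(-12 + 40) = 65/28)
1/P(M(9)) = 1/(65/28) = 28/65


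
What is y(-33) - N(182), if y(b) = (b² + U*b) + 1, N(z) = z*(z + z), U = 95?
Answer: -68293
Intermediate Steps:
N(z) = 2*z² (N(z) = z*(2*z) = 2*z²)
y(b) = 1 + b² + 95*b (y(b) = (b² + 95*b) + 1 = 1 + b² + 95*b)
y(-33) - N(182) = (1 + (-33)² + 95*(-33)) - 2*182² = (1 + 1089 - 3135) - 2*33124 = -2045 - 1*66248 = -2045 - 66248 = -68293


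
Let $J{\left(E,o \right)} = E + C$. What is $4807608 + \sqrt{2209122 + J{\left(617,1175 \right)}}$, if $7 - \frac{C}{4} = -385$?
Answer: $4807608 + \sqrt{2211307} \approx 4.8091 \cdot 10^{6}$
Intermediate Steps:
$C = 1568$ ($C = 28 - -1540 = 28 + 1540 = 1568$)
$J{\left(E,o \right)} = 1568 + E$ ($J{\left(E,o \right)} = E + 1568 = 1568 + E$)
$4807608 + \sqrt{2209122 + J{\left(617,1175 \right)}} = 4807608 + \sqrt{2209122 + \left(1568 + 617\right)} = 4807608 + \sqrt{2209122 + 2185} = 4807608 + \sqrt{2211307}$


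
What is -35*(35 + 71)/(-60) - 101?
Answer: -235/6 ≈ -39.167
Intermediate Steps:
-35*(35 + 71)/(-60) - 101 = -3710*(-1)/60 - 101 = -35*(-53/30) - 101 = 371/6 - 101 = -235/6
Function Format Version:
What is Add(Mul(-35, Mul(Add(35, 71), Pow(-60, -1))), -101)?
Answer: Rational(-235, 6) ≈ -39.167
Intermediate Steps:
Add(Mul(-35, Mul(Add(35, 71), Pow(-60, -1))), -101) = Add(Mul(-35, Mul(106, Rational(-1, 60))), -101) = Add(Mul(-35, Rational(-53, 30)), -101) = Add(Rational(371, 6), -101) = Rational(-235, 6)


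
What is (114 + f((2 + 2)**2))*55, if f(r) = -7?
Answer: 5885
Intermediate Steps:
(114 + f((2 + 2)**2))*55 = (114 - 7)*55 = 107*55 = 5885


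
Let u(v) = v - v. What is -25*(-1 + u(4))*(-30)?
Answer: -750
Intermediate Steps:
u(v) = 0
-25*(-1 + u(4))*(-30) = -25*(-1 + 0)*(-30) = -(-25)*(-30) = -25*(-1)*(-30) = 25*(-30) = -750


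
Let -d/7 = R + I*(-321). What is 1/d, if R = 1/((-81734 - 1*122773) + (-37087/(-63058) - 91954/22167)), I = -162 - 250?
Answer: -285866228261605/264644662930591844418 ≈ -1.0802e-6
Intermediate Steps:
I = -412
R = -1397806686/285866228261605 (R = 1/((-81734 - 122773) + (-37087*(-1/63058) - 91954*1/22167)) = 1/(-204507 + (37087/63058 - 91954/22167)) = 1/(-204507 - 4976327803/1397806686) = 1/(-285866228261605/1397806686) = -1397806686/285866228261605 ≈ -4.8897e-6)
d = -264644662930591844418/285866228261605 (d = -7*(-1397806686/285866228261605 - 412*(-321)) = -7*(-1397806686/285866228261605 + 132252) = -7*37806380418655977774/285866228261605 = -264644662930591844418/285866228261605 ≈ -9.2576e+5)
1/d = 1/(-264644662930591844418/285866228261605) = -285866228261605/264644662930591844418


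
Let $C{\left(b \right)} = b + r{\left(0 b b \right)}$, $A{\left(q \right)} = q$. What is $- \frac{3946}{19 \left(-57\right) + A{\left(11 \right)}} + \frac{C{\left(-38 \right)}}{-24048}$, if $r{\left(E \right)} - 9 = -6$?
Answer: $\frac{5933183}{1611216} \approx 3.6824$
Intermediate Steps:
$r{\left(E \right)} = 3$ ($r{\left(E \right)} = 9 - 6 = 3$)
$C{\left(b \right)} = 3 + b$ ($C{\left(b \right)} = b + 3 = 3 + b$)
$- \frac{3946}{19 \left(-57\right) + A{\left(11 \right)}} + \frac{C{\left(-38 \right)}}{-24048} = - \frac{3946}{19 \left(-57\right) + 11} + \frac{3 - 38}{-24048} = - \frac{3946}{-1083 + 11} - - \frac{35}{24048} = - \frac{3946}{-1072} + \frac{35}{24048} = \left(-3946\right) \left(- \frac{1}{1072}\right) + \frac{35}{24048} = \frac{1973}{536} + \frac{35}{24048} = \frac{5933183}{1611216}$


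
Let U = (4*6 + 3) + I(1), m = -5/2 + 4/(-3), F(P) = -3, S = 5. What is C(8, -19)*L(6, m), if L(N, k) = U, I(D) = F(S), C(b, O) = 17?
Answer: 408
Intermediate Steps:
I(D) = -3
m = -23/6 (m = -5*1/2 + 4*(-1/3) = -5/2 - 4/3 = -23/6 ≈ -3.8333)
U = 24 (U = (4*6 + 3) - 3 = (24 + 3) - 3 = 27 - 3 = 24)
L(N, k) = 24
C(8, -19)*L(6, m) = 17*24 = 408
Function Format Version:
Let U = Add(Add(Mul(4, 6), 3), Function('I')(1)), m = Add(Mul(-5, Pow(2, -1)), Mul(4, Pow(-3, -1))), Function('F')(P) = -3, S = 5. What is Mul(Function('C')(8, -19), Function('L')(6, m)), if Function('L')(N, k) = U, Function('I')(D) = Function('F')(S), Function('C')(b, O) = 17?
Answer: 408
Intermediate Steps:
Function('I')(D) = -3
m = Rational(-23, 6) (m = Add(Mul(-5, Rational(1, 2)), Mul(4, Rational(-1, 3))) = Add(Rational(-5, 2), Rational(-4, 3)) = Rational(-23, 6) ≈ -3.8333)
U = 24 (U = Add(Add(Mul(4, 6), 3), -3) = Add(Add(24, 3), -3) = Add(27, -3) = 24)
Function('L')(N, k) = 24
Mul(Function('C')(8, -19), Function('L')(6, m)) = Mul(17, 24) = 408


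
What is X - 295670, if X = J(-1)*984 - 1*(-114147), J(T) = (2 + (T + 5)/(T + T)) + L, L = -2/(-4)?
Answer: -181031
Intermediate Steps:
L = 1/2 (L = -2*(-1/4) = 1/2 ≈ 0.50000)
J(T) = 5/2 + (5 + T)/(2*T) (J(T) = (2 + (T + 5)/(T + T)) + 1/2 = (2 + (5 + T)/((2*T))) + 1/2 = (2 + (5 + T)*(1/(2*T))) + 1/2 = (2 + (5 + T)/(2*T)) + 1/2 = 5/2 + (5 + T)/(2*T))
X = 114639 (X = (3 + (5/2)/(-1))*984 - 1*(-114147) = (3 + (5/2)*(-1))*984 + 114147 = (3 - 5/2)*984 + 114147 = (1/2)*984 + 114147 = 492 + 114147 = 114639)
X - 295670 = 114639 - 295670 = -181031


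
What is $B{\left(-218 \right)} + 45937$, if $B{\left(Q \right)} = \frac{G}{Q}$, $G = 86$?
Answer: $\frac{5007090}{109} \approx 45937.0$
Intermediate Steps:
$B{\left(Q \right)} = \frac{86}{Q}$
$B{\left(-218 \right)} + 45937 = \frac{86}{-218} + 45937 = 86 \left(- \frac{1}{218}\right) + 45937 = - \frac{43}{109} + 45937 = \frac{5007090}{109}$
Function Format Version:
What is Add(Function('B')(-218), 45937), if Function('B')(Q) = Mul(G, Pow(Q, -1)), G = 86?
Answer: Rational(5007090, 109) ≈ 45937.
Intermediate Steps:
Function('B')(Q) = Mul(86, Pow(Q, -1))
Add(Function('B')(-218), 45937) = Add(Mul(86, Pow(-218, -1)), 45937) = Add(Mul(86, Rational(-1, 218)), 45937) = Add(Rational(-43, 109), 45937) = Rational(5007090, 109)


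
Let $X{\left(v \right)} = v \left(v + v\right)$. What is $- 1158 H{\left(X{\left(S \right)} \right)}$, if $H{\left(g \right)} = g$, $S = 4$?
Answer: $-37056$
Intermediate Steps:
$X{\left(v \right)} = 2 v^{2}$ ($X{\left(v \right)} = v 2 v = 2 v^{2}$)
$- 1158 H{\left(X{\left(S \right)} \right)} = - 1158 \cdot 2 \cdot 4^{2} = - 1158 \cdot 2 \cdot 16 = \left(-1158\right) 32 = -37056$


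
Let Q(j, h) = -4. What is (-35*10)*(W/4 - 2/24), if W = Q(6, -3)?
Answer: 2275/6 ≈ 379.17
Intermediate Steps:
W = -4
(-35*10)*(W/4 - 2/24) = (-35*10)*(-4/4 - 2/24) = -350*(-4*¼ - 2*1/24) = -350*(-1 - 1/12) = -350*(-13/12) = 2275/6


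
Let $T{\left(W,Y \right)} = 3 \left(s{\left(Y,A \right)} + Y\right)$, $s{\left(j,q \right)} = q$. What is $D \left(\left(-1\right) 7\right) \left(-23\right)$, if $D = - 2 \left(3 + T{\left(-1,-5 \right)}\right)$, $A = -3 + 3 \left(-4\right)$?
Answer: $18354$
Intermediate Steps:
$A = -15$ ($A = -3 - 12 = -15$)
$T{\left(W,Y \right)} = -45 + 3 Y$ ($T{\left(W,Y \right)} = 3 \left(-15 + Y\right) = -45 + 3 Y$)
$D = 114$ ($D = - 2 \left(3 + \left(-45 + 3 \left(-5\right)\right)\right) = - 2 \left(3 - 60\right) = \left(-2\right) \left(-57\right) = 114$)
$D \left(\left(-1\right) 7\right) \left(-23\right) = 114 \left(\left(-1\right) 7\right) \left(-23\right) = 114 \left(-7\right) \left(-23\right) = \left(-798\right) \left(-23\right) = 18354$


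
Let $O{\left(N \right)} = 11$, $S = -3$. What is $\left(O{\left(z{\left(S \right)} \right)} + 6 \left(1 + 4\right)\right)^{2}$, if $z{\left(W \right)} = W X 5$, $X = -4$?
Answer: $1681$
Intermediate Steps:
$z{\left(W \right)} = - 20 W$ ($z{\left(W \right)} = W \left(-4\right) 5 = - 4 W 5 = - 20 W$)
$\left(O{\left(z{\left(S \right)} \right)} + 6 \left(1 + 4\right)\right)^{2} = \left(11 + 6 \left(1 + 4\right)\right)^{2} = \left(11 + 6 \cdot 5\right)^{2} = \left(11 + 30\right)^{2} = 41^{2} = 1681$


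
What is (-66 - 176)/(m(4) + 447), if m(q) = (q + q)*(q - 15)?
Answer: -242/359 ≈ -0.67410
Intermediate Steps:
m(q) = 2*q*(-15 + q) (m(q) = (2*q)*(-15 + q) = 2*q*(-15 + q))
(-66 - 176)/(m(4) + 447) = (-66 - 176)/(2*4*(-15 + 4) + 447) = -242/(2*4*(-11) + 447) = -242/(-88 + 447) = -242/359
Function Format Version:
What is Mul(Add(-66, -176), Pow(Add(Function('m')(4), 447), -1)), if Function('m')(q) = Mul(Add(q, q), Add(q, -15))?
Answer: Rational(-242, 359) ≈ -0.67410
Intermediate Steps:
Function('m')(q) = Mul(2, q, Add(-15, q)) (Function('m')(q) = Mul(Mul(2, q), Add(-15, q)) = Mul(2, q, Add(-15, q)))
Mul(Add(-66, -176), Pow(Add(Function('m')(4), 447), -1)) = Mul(Add(-66, -176), Pow(Add(Mul(2, 4, Add(-15, 4)), 447), -1)) = Mul(-242, Pow(Add(Mul(2, 4, -11), 447), -1)) = Mul(-242, Pow(Add(-88, 447), -1)) = Mul(-242, Pow(359, -1)) = Mul(-242, Rational(1, 359)) = Rational(-242, 359)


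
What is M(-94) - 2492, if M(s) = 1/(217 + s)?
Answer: -306515/123 ≈ -2492.0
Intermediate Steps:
M(-94) - 2492 = 1/(217 - 94) - 2492 = 1/123 - 2492 = -306515/123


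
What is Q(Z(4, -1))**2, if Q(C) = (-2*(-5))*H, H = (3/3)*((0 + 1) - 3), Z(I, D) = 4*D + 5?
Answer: 400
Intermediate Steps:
Z(I, D) = 5 + 4*D
H = -2 (H = (3*(1/3))*(1 - 3) = 1*(-2) = -2)
Q(C) = -20 (Q(C) = -2*(-5)*(-2) = 10*(-2) = -20)
Q(Z(4, -1))**2 = (-20)**2 = 400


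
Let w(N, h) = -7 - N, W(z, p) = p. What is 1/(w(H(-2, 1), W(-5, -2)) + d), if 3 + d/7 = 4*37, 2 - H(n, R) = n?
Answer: 1/1004 ≈ 0.00099602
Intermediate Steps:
H(n, R) = 2 - n
d = 1015 (d = -21 + 7*(4*37) = -21 + 7*148 = -21 + 1036 = 1015)
1/(w(H(-2, 1), W(-5, -2)) + d) = 1/((-7 - (2 - 1*(-2))) + 1015) = 1/((-7 - (2 + 2)) + 1015) = 1/((-7 - 1*4) + 1015) = 1/((-7 - 4) + 1015) = 1/(-11 + 1015) = 1/1004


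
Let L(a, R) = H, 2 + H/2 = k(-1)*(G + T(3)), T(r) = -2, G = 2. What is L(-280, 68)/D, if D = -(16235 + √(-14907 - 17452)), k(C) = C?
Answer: 16235/65901896 - I*√32359/65901896 ≈ 0.00024635 - 2.7296e-6*I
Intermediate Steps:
H = -4 (H = -4 + 2*(-(2 - 2)) = -4 + 2*(-1*0) = -4 + 2*0 = -4 + 0 = -4)
D = -16235 - I*√32359 (D = -(16235 + √(-32359)) = -(16235 + I*√32359) = -16235 - I*√32359 ≈ -16235.0 - 179.89*I)
L(a, R) = -4
L(-280, 68)/D = -4/(-16235 - I*√32359)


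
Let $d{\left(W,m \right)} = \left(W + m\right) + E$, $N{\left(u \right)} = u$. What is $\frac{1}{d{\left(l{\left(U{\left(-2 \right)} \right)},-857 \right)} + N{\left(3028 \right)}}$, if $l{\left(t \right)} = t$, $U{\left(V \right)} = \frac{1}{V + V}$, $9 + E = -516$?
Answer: $\frac{4}{6583} \approx 0.00060763$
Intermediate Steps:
$E = -525$ ($E = -9 - 516 = -525$)
$U{\left(V \right)} = \frac{1}{2 V}$
$d{\left(W,m \right)} = -525 + W + m$ ($d{\left(W,m \right)} = \left(W + m\right) - 525 = -525 + W + m$)
$\frac{1}{d{\left(l{\left(U{\left(-2 \right)} \right)},-857 \right)} + N{\left(3028 \right)}} = \frac{1}{\left(-525 + \frac{1}{2 \left(-2\right)} - 857\right) + 3028} = \frac{1}{\left(-525 + \frac{1}{2} \left(- \frac{1}{2}\right) - 857\right) + 3028} = \frac{1}{\left(-525 - \frac{1}{4} - 857\right) + 3028} = \frac{1}{- \frac{5529}{4} + 3028} = \frac{1}{\frac{6583}{4}} = \frac{4}{6583}$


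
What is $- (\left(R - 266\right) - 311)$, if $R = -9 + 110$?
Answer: $476$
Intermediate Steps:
$R = 101$
$- (\left(R - 266\right) - 311) = - (\left(101 - 266\right) - 311) = - (-165 - 311) = \left(-1\right) \left(-476\right) = 476$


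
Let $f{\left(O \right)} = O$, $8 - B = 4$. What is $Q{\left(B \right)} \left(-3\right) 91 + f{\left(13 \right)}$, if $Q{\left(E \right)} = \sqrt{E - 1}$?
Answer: $13 - 273 \sqrt{3} \approx -459.85$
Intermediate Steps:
$B = 4$ ($B = 8 - 4 = 4$)
$Q{\left(E \right)} = \sqrt{-1 + E}$
$Q{\left(B \right)} \left(-3\right) 91 + f{\left(13 \right)} = \sqrt{-1 + 4} \left(-3\right) 91 + 13 = \sqrt{3} \left(-3\right) 91 + 13 = - 3 \sqrt{3} \cdot 91 + 13 = - 273 \sqrt{3} + 13 = 13 - 273 \sqrt{3}$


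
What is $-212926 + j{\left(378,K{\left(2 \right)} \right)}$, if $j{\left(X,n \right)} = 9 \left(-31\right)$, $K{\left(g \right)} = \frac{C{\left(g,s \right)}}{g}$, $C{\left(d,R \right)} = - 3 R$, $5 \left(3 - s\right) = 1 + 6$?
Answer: $-213205$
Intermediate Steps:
$s = \frac{8}{5}$ ($s = 3 - \frac{1 + 6}{5} = 3 - \frac{7}{5} = \frac{8}{5} \approx 1.6$)
$K{\left(g \right)} = - \frac{24}{5 g}$ ($K{\left(g \right)} = \frac{\left(-3\right) \frac{8}{5}}{g} = - \frac{24}{5 g}$)
$j{\left(X,n \right)} = -279$
$-212926 + j{\left(378,K{\left(2 \right)} \right)} = -212926 - 279 = -213205$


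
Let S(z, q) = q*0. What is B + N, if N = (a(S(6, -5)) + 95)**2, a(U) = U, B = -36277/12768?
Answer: 115194923/12768 ≈ 9022.2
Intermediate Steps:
S(z, q) = 0
B = -36277/12768 (B = -36277*1/12768 = -36277/12768 ≈ -2.8412)
N = 9025 (N = (0 + 95)**2 = 95**2 = 9025)
B + N = -36277/12768 + 9025 = 115194923/12768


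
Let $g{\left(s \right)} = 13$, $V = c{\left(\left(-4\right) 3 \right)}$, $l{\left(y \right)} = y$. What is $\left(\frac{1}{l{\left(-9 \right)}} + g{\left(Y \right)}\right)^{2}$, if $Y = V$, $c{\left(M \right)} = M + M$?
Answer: $\frac{13456}{81} \approx 166.12$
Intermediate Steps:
$c{\left(M \right)} = 2 M$
$V = -24$ ($V = 2 \left(\left(-4\right) 3\right) = 2 \left(-12\right) = -24$)
$Y = -24$
$\left(\frac{1}{l{\left(-9 \right)}} + g{\left(Y \right)}\right)^{2} = \left(\frac{1}{-9} + 13\right)^{2} = \left(- \frac{1}{9} + 13\right)^{2} = \left(\frac{116}{9}\right)^{2} = \frac{13456}{81}$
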